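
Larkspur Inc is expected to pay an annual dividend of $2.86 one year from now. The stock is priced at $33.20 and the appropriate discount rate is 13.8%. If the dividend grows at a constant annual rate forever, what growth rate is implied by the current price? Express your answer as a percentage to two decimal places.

5.19%

P = D₁/(r−g) ⇒ g = r − D₁/P = 0.138 − $2.86/$33.20 = 0.051855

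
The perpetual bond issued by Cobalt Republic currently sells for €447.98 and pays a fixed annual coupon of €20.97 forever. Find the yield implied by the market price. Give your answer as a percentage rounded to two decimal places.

4.68%

P = C/r ⇒ r = C/P = €20.97/€447.98 = 0.046810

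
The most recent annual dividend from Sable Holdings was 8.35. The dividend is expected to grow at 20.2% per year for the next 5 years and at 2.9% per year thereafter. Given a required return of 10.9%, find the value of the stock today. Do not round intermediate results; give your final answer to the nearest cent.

D_1 = 10.03670
D_2 = 12.06411
D_3 = 14.50106
D_4 = 17.43028
D_5 = 20.95120
Terminal value at year 5: TV = D_5×(1+g_2)/(r−g_2) = 21.55878/0.08 = 269.48475
P_0 = D_1/(1+r)^1 + D_2/(1+r)^2 + D_3/(1+r)^3 + D_4/(1+r)^4 + D_5/(1+r)^5 + TV/(1+r)^5
    = 9.05023 + 9.80917 + 10.63176 + 11.52333 + 12.48967 + 160.64842 = 214.15259

214.15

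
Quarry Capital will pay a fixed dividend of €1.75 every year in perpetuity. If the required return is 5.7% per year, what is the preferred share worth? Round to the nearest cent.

€30.70

Level perpetuity: PV = C / r = €1.75 / 0.057 = €30.70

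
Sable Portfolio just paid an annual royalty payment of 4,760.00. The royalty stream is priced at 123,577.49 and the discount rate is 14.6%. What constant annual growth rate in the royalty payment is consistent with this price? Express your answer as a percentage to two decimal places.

10.35%

P = D₀(1+g)/(r−g) ⇒ P(r−g) = D₀(1+g) ⇒ g(P+D₀) = P·r − D₀
g = (P·r − D₀)/(P + D₀) = (123,577.49×0.146 − 4,760.00) / (123,577.49 + 4,760.00) = 0.103495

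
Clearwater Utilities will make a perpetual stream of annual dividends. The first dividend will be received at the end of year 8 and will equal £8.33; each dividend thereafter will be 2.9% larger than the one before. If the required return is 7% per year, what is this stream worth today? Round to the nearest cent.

£126.52

Value at end of year 7: C₁ / (r − g) = £8.33 / (0.07 − 0.029) = £203.1707
Discount to today: PV = £203.1707 / (1 + 0.07)^7 = £203.1707 / 1.605781 = £126.52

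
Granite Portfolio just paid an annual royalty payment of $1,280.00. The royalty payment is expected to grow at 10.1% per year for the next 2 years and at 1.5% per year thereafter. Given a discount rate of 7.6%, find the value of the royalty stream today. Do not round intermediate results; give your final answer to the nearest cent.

$24949.47

D_1 = 1409.28000
D_2 = 1551.61728
Terminal value at year 2: TV = D_2×(1+g_2)/(r−g_2) = 1574.89154/0.061 = 25817.89409
P_0 = D_1/(1+r)^1 + D_2/(1+r)^2 + TV/(1+r)^2
    = 1309.73978 + 1340.17053 + 22299.55888 = 24949.46919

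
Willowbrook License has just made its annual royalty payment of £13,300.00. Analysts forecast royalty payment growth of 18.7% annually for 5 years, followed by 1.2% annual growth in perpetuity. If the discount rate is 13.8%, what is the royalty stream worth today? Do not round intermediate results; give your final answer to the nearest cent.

D_1 = 15787.10000
D_2 = 18739.28770
D_3 = 22243.53450
D_4 = 26403.07545
D_5 = 31340.45056
Terminal value at year 5: TV = D_5×(1+g_2)/(r−g_2) = 31716.53597/0.126 = 251718.53942
P_0 = D_1/(1+r)^1 + D_2/(1+r)^2 + D_3/(1+r)^3 + D_4/(1+r)^4 + D_5/(1+r)^5 + TV/(1+r)^5
    = 13872.67135 + 14470.00079 + 15093.05003 + 15742.92653 + 16420.78540 + 131887.57798 = 207487.01208

£207487.01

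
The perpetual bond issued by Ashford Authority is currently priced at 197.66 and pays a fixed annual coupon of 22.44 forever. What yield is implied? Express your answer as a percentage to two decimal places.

P = C/r ⇒ r = C/P = 22.44/197.66 = 0.113528

11.35%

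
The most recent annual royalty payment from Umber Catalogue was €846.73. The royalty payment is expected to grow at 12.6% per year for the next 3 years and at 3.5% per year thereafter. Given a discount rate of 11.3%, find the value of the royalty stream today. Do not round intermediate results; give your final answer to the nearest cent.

€14233.76

D_1 = 953.41798
D_2 = 1073.54865
D_3 = 1208.81577
Terminal value at year 3: TV = D_3×(1+g_2)/(r−g_2) = 1251.12433/0.078 = 16040.05547
P_0 = D_1/(1+r)^1 + D_2/(1+r)^2 + D_3/(1+r)^3 + TV/(1+r)^3
    = 856.61993 + 866.62537 + 876.74768 + 11633.76730 = 14233.76029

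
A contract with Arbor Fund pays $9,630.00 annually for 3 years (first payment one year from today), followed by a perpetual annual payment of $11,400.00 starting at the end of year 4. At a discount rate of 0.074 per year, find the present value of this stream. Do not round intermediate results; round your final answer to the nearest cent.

PV of 3-year annuity: $9,630.00 × [1 − (1+0.074)^−3] / 0.074 = 25088.60214
Perpetuity value at year 3: $11,400.00 / 0.074 = 154054.05405
PV of perpetuity: 154054.05405 / (1+0.074)^3 = 124354.15120
Total PV = 25088.60214 + 124354.15120 = 149442.75335

$149442.75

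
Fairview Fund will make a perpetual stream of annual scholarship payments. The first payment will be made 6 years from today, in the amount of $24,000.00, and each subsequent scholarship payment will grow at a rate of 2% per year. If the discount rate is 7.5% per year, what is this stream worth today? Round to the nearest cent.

$303952.86

Value at end of year 5: C₁ / (r − g) = $24,000.00 / (0.075 − 0.02) = $436,363.6364
Discount to today: PV = $436,363.6364 / (1 + 0.075)^5 = $436,363.6364 / 1.435629 = $303,952.86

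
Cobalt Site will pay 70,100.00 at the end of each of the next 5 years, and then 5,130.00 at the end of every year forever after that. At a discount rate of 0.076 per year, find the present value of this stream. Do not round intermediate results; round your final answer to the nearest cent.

329664.34

PV of 5-year annuity: 70,100.00 × [1 − (1+0.076)^−5] / 0.076 = 282864.71001
Perpetuity value at year 5: 5,130.00 / 0.076 = 67500.00000
PV of perpetuity: 67500.00000 / (1+0.076)^5 = 46799.62964
Total PV = 282864.71001 + 46799.62964 = 329664.33965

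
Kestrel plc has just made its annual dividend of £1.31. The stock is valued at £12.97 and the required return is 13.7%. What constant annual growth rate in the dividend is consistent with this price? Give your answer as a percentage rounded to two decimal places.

3.27%

P = D₀(1+g)/(r−g) ⇒ P(r−g) = D₀(1+g) ⇒ g(P+D₀) = P·r − D₀
g = (P·r − D₀)/(P + D₀) = (£12.97×0.137 − £1.31) / (£12.97 + £1.31) = 0.032695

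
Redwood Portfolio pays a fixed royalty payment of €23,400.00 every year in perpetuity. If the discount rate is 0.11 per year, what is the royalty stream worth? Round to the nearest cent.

€212727.27

Level perpetuity: PV = C / r = €23,400.00 / 0.11 = €212,727.27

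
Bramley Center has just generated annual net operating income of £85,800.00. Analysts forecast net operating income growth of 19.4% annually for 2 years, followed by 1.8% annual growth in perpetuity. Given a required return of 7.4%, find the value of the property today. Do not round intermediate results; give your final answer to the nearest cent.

£2129165.00

D_1 = 102445.20000
D_2 = 122319.56880
Terminal value at year 2: TV = D_2×(1+g_2)/(r−g_2) = 124521.32104/0.056 = 2223595.01854
P_0 = D_1/(1+r)^1 + D_2/(1+r)^2 + TV/(1+r)^2
    = 95386.59218 + 106044.31198 + 1927734.09984 = 2129165.00399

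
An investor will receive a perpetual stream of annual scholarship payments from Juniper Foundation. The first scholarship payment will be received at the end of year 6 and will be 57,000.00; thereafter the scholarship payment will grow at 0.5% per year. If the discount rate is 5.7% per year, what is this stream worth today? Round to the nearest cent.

Value at end of year 5: C₁ / (r − g) = 57,000.00 / (0.057 − 0.005) = 1,096,153.8462
Discount to today: PV = 1,096,153.8462 / (1 + 0.057)^5 = 1,096,153.8462 / 1.319395 = 830,800.17

830800.17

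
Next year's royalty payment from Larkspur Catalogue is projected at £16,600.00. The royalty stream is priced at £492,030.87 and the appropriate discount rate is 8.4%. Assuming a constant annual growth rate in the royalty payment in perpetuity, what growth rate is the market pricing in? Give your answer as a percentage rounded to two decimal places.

P = D₁/(r−g) ⇒ g = r − D₁/P = 0.084 − £16,600.00/£492,030.87 = 0.050262

5.03%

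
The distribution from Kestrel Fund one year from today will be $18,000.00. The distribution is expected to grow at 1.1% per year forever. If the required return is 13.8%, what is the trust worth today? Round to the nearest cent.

Growing perpetuity: P = D₁ / (r − g) = $18,000.0000 / (0.138 − 0.011) = $141,732.28

$141732.28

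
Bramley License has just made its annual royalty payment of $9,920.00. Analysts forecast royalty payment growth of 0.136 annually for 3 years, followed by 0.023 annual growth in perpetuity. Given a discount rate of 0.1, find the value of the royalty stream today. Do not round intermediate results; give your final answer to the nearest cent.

D_1 = 11269.12000
D_2 = 12801.72032
D_3 = 14542.75428
Terminal value at year 3: TV = D_3×(1+g_2)/(r−g_2) = 14877.23763/0.077 = 193210.87834
P_0 = D_1/(1+r)^1 + D_2/(1+r)^2 + D_3/(1+r)^3 + TV/(1+r)^3
    = 10244.65455 + 10579.93415 + 10926.18654 + 145162.19259 = 176912.96782

$176912.97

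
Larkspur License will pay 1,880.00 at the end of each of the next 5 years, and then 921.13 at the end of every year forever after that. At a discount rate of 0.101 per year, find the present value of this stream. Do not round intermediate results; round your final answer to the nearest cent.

12745.70

PV of 5-year annuity: 1,880.00 × [1 − (1+0.101)^−5] / 0.101 = 7108.51017
Perpetuity value at year 5: 921.13 / 0.101 = 9120.09901
PV of perpetuity: 9120.09901 / (1+0.101)^5 = 5637.19371
Total PV = 7108.51017 + 5637.19371 = 12745.70388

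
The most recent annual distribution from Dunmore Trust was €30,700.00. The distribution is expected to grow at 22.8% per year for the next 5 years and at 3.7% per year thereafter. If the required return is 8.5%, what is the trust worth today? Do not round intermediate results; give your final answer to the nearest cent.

D_1 = 37699.60000
D_2 = 46295.10880
D_3 = 56850.39361
D_4 = 69812.28335
D_5 = 85729.48395
Terminal value at year 5: TV = D_5×(1+g_2)/(r−g_2) = 88901.47486/0.048 = 1852114.05955
P_0 = D_1/(1+r)^1 + D_2/(1+r)^2 + D_3/(1+r)^3 + D_4/(1+r)^4 + D_5/(1+r)^5 + TV/(1+r)^5
    = 34746.17512 + 39325.62492 + 44508.63355 + 50374.74839 + 57014.00094 + 1231739.97871 = 1457709.16164

€1457709.16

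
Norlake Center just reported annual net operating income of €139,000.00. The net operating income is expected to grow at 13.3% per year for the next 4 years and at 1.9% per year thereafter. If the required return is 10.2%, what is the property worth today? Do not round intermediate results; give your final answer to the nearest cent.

D_1 = 157487.00000
D_2 = 178432.77100
D_3 = 202164.32954
D_4 = 229052.18537
Terminal value at year 4: TV = D_4×(1+g_2)/(r−g_2) = 233404.17689/0.083 = 2812098.51680
P_0 = D_1/(1+r)^1 + D_2/(1+r)^2 + D_3/(1+r)^3 + D_4/(1+r)^4 + TV/(1+r)^4
    = 142910.16334 + 146930.32220 + 151063.57083 + 155313.09051 + 1906795.65343 = 2503012.80031

€2503012.80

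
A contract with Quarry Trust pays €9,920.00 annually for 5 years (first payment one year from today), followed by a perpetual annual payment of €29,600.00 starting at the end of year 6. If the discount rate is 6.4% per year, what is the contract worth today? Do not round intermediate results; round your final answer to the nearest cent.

€380495.03

PV of 5-year annuity: €9,920.00 × [1 − (1+0.064)^−5] / 0.064 = 41335.83696
Perpetuity value at year 5: €29,600.00 / 0.064 = 462500.00000
PV of perpetuity: 462500.00000 / (1+0.064)^5 = 339159.19616
Total PV = 41335.83696 + 339159.19616 = 380495.03313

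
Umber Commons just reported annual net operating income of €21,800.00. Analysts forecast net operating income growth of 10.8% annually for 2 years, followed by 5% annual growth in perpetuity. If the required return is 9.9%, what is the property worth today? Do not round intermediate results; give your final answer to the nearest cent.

D_1 = 24154.40000
D_2 = 26763.07520
Terminal value at year 2: TV = D_2×(1+g_2)/(r−g_2) = 28101.22896/0.049 = 573494.46857
P_0 = D_1/(1+r)^1 + D_2/(1+r)^2 + TV/(1+r)^2
    = 21978.52593 + 22158.51386 + 474825.29702 = 518962.33682

€518962.34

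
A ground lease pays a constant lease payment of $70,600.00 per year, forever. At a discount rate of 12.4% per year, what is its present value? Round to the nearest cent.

$569354.84

Level perpetuity: PV = C / r = $70,600.00 / 0.124 = $569,354.84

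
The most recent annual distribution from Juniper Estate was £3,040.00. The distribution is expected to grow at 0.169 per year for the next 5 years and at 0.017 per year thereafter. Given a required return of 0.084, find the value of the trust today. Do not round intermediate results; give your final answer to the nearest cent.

D_1 = 3553.76000
D_2 = 4154.34544
D_3 = 4856.42982
D_4 = 5677.16646
D_5 = 6636.60759
Terminal value at year 5: TV = D_5×(1+g_2)/(r−g_2) = 6749.42992/0.067 = 100737.75999
P_0 = D_1/(1+r)^1 + D_2/(1+r)^2 + D_3/(1+r)^3 + D_4/(1+r)^4 + D_5/(1+r)^5 + TV/(1+r)^5
    = 3278.37638 + 3535.44464 + 3812.67047 + 4111.63448 + 4434.04124 + 67304.77529 = 86476.94251

£86476.94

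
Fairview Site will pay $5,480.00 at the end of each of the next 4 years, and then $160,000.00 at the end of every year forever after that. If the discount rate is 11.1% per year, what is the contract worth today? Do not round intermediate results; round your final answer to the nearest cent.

$963073.28

PV of 4-year annuity: $5,480.00 × [1 − (1+0.111)^−4] / 0.111 = 16965.16639
Perpetuity value at year 4: $160,000.00 / 0.111 = 1441441.44144
PV of perpetuity: 1441441.44144 / (1+0.111)^4 = 946108.11621
Total PV = 16965.16639 + 946108.11621 = 963073.28260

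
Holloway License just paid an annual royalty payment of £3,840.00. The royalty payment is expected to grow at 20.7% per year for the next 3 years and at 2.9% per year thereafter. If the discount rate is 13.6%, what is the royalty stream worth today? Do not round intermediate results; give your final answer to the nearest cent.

D_1 = 4634.88000
D_2 = 5594.30016
D_3 = 6752.32029
Terminal value at year 3: TV = D_3×(1+g_2)/(r−g_2) = 6948.13758/0.107 = 64935.86525
P_0 = D_1/(1+r)^1 + D_2/(1+r)^2 + D_3/(1+r)^3 + TV/(1+r)^3
    = 4080.00000 + 4335.00000 + 4605.93750 + 44294.48306 = 57315.42056

£57315.42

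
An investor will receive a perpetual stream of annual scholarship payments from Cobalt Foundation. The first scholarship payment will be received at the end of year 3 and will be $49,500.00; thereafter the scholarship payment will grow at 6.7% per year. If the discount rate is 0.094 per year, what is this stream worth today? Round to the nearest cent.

Value at end of year 2: C₁ / (r − g) = $49,500.00 / (0.094 − 0.067) = $1,833,333.3333
Discount to today: PV = $1,833,333.3333 / (1 + 0.094)^2 = $1,833,333.3333 / 1.196836 = $1,531,816.67

$1531816.67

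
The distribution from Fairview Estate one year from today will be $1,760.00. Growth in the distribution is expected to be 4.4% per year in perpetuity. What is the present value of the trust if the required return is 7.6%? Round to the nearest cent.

$55000.00

Growing perpetuity: P = D₁ / (r − g) = $1,760.0000 / (0.076 − 0.044) = $55,000.00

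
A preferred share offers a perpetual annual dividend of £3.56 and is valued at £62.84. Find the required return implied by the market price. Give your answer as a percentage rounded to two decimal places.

P = C/r ⇒ r = C/P = £3.56/£62.84 = 0.056652

5.67%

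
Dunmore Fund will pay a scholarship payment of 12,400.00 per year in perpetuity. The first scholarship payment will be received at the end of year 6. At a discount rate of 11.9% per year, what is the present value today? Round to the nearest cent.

Value at end of year 5: C / r = 12,400.00 / 0.119 = 104,201.6807
Discount to today: PV = 104,201.6807 / (1 + 0.119)^5 = 104,201.6807 / 1.754488 = 59,391.50

59391.50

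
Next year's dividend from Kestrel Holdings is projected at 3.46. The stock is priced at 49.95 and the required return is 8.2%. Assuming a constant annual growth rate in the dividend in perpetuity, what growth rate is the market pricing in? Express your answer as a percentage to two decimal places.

P = D₁/(r−g) ⇒ g = r − D₁/P = 0.082 − 3.46/49.95 = 0.012731

1.27%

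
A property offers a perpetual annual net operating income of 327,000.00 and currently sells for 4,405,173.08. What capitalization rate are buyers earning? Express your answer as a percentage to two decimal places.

P = C/r ⇒ r = C/P = 327,000.00/4,405,173.08 = 0.074231

7.42%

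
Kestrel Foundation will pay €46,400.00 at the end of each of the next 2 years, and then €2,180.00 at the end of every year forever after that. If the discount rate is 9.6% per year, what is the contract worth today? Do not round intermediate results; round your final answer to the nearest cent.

PV of 2-year annuity: €46,400.00 × [1 − (1+0.096)^−2] / 0.096 = 80963.29053
Perpetuity value at year 2: €2,180.00 / 0.096 = 22708.33333
PV of perpetuity: 22708.33333 / (1+0.096)^2 = 18904.45460
Total PV = 80963.29053 + 18904.45460 = 99867.74513

€99867.75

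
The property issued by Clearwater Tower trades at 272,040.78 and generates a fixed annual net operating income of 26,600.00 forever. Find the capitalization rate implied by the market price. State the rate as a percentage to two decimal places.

9.78%

P = C/r ⇒ r = C/P = 26,600.00/272,040.78 = 0.097779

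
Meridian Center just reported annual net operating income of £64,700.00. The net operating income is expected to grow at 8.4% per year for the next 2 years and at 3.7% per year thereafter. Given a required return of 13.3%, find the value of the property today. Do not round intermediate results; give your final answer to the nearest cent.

D_1 = 70134.80000
D_2 = 76026.12320
Terminal value at year 2: TV = D_2×(1+g_2)/(r−g_2) = 78839.08976/0.096 = 821240.51832
P_0 = D_1/(1+r)^1 + D_2/(1+r)^2 + TV/(1+r)^2
    = 61901.85349 + 59224.72125 + 639750.37436 = 760876.94910

£760876.95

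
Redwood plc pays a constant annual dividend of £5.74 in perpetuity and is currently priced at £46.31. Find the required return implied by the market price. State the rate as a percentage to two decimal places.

P = C/r ⇒ r = C/P = £5.74/£46.31 = 0.123947

12.39%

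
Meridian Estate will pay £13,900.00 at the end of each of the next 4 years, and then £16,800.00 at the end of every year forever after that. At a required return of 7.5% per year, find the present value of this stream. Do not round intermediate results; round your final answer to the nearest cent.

PV of 4-year annuity: £13,900.00 × [1 − (1+0.075)^−4] / 0.075 = 46555.63515
Perpetuity value at year 4: £16,800.00 / 0.075 = 224000.00000
PV of perpetuity: 224000.00000 / (1+0.075)^4 = 167731.31867
Total PV = 46555.63515 + 167731.31867 = 214286.95382

£214286.95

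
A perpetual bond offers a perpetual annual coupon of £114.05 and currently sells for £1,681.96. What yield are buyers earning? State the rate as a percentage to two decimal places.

6.78%

P = C/r ⇒ r = C/P = £114.05/£1,681.96 = 0.067808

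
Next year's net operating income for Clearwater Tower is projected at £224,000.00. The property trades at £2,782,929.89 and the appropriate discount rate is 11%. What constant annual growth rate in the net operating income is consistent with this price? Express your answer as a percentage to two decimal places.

P = D₁/(r−g) ⇒ g = r − D₁/P = 0.11 − £224,000.00/£2,782,929.89 = 0.029509

2.95%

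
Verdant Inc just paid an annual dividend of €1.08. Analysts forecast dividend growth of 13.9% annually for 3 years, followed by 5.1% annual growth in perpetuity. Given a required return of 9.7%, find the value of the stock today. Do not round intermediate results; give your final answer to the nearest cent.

€31.11

D_1 = 1.23012
D_2 = 1.40111
D_3 = 1.59586
Terminal value at year 3: TV = D_3×(1+g_2)/(r−g_2) = 1.67725/0.046 = 36.46194
P_0 = D_1/(1+r)^1 + D_2/(1+r)^2 + D_3/(1+r)^3 + TV/(1+r)^3
    = 1.12135 + 1.16428 + 1.20886 + 27.61976 = 31.11425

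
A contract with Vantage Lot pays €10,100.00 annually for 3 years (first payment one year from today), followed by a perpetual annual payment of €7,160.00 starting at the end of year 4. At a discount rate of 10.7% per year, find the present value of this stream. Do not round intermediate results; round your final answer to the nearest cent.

€74138.06

PV of 3-year annuity: €10,100.00 × [1 − (1+0.107)^−3] / 0.107 = 24810.87169
Perpetuity value at year 3: €7,160.00 / 0.107 = 66915.88785
PV of perpetuity: 66915.88785 / (1+0.107)^3 = 49327.19069
Total PV = 24810.87169 + 49327.19069 = 74138.06238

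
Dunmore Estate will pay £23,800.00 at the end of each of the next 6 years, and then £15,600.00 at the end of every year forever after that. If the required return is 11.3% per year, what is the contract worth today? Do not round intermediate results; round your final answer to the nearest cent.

PV of 6-year annuity: £23,800.00 × [1 − (1+0.113)^−6] / 0.113 = 99822.58990
Perpetuity value at year 6: £15,600.00 / 0.113 = 138053.09735
PV of perpetuity: 138053.09735 / (1+0.113)^6 = 72623.16447
Total PV = 99822.58990 + 72623.16447 = 172445.75437

£172445.75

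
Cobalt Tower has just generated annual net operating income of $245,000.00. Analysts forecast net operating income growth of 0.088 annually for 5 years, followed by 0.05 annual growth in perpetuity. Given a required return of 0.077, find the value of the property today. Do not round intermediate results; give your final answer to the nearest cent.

$11287431.25

D_1 = 266560.00000
D_2 = 290017.28000
D_3 = 315538.80064
D_4 = 343306.21510
D_5 = 373517.16202
Terminal value at year 5: TV = D_5×(1+g_2)/(r−g_2) = 392193.02013/0.027 = 14525667.41208
P_0 = D_1/(1+r)^1 + D_2/(1+r)^2 + D_3/(1+r)^3 + D_4/(1+r)^4 + D_5/(1+r)^5 + TV/(1+r)^5
    = 247502.32126 + 250030.20012 + 252583.89762 + 255163.67745 + 257769.80600 + 10024381.34441 = 11287431.24686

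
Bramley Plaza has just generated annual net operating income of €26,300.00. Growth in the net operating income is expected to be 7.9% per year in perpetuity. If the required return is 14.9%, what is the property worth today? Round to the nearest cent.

D₁ = D₀ × (1 + g) = €26,300.00 × 1.079 = €28,377.7000
Growing perpetuity: P = D₁ / (r − g) = €28,377.7000 / (0.149 − 0.079) = €405,395.71

€405395.71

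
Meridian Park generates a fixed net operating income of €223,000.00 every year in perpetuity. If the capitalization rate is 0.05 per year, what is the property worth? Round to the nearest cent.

€4460000.00

Level perpetuity: PV = C / r = €223,000.00 / 0.05 = €4,460,000.00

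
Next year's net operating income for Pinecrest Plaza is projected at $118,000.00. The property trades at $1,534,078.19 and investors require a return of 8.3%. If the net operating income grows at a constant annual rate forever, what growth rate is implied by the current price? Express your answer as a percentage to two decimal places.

0.61%

P = D₁/(r−g) ⇒ g = r − D₁/P = 0.083 − $118,000.00/$1,534,078.19 = 0.006081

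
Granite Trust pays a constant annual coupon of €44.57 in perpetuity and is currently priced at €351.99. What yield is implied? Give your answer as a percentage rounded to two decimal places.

P = C/r ⇒ r = C/P = €44.57/€351.99 = 0.126623

12.66%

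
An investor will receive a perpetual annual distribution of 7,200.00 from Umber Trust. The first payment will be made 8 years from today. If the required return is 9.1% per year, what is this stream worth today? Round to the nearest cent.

Value at end of year 7: C / r = 7,200.00 / 0.091 = 79,120.8791
Discount to today: PV = 79,120.8791 / (1 + 0.091)^7 = 79,120.8791 / 1.839811 = 43,004.89

43004.89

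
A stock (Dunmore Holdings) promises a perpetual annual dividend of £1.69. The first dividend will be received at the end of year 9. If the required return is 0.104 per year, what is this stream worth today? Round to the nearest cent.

Value at end of year 8: C / r = £1.69 / 0.104 = £16.2500
Discount to today: PV = £16.2500 / (1 + 0.104)^8 = £16.2500 / 2.206747 = £7.36

£7.36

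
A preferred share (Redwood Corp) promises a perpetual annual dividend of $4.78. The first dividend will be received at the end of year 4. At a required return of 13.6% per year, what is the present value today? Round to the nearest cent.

$23.97

Value at end of year 3: C / r = $4.78 / 0.136 = $35.1471
Discount to today: PV = $35.1471 / (1 + 0.136)^3 = $35.1471 / 1.466003 = $23.97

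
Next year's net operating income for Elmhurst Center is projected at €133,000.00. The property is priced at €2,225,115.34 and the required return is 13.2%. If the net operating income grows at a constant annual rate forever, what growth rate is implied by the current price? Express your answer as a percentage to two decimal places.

7.22%

P = D₁/(r−g) ⇒ g = r − D₁/P = 0.132 − €133,000.00/€2,225,115.34 = 0.072228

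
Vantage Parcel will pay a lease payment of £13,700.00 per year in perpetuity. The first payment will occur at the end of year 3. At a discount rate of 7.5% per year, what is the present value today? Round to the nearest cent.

£158067.42

Value at end of year 2: C / r = £13,700.00 / 0.075 = £182,666.6667
Discount to today: PV = £182,666.6667 / (1 + 0.075)^2 = £182,666.6667 / 1.155625 = £158,067.42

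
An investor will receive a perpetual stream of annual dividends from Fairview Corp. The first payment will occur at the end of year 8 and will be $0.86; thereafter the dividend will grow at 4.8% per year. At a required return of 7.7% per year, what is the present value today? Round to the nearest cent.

Value at end of year 7: C₁ / (r − g) = $0.86 / (0.077 − 0.048) = $29.6552
Discount to today: PV = $29.6552 / (1 + 0.077)^7 = $29.6552 / 1.680776 = $17.64

$17.64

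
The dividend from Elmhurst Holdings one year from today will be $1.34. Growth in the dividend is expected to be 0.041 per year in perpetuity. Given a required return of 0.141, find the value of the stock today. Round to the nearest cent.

$13.40

Growing perpetuity: P = D₁ / (r − g) = $1.3400 / (0.141 − 0.041) = $13.40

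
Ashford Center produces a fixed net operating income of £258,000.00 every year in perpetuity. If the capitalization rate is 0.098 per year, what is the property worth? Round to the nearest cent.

£2632653.06

Level perpetuity: PV = C / r = £258,000.00 / 0.098 = £2,632,653.06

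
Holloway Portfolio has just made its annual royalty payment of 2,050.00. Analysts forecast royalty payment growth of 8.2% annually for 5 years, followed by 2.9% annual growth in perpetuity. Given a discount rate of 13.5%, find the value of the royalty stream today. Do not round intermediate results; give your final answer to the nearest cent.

24568.67

D_1 = 2218.10000
D_2 = 2399.98420
D_3 = 2596.78290
D_4 = 2809.71910
D_5 = 3040.11607
Terminal value at year 5: TV = D_5×(1+g_2)/(r−g_2) = 3128.27943/0.106 = 29512.07014
P_0 = D_1/(1+r)^1 + D_2/(1+r)^2 + D_3/(1+r)^3 + D_4/(1+r)^4 + D_5/(1+r)^5 + TV/(1+r)^5
    = 1954.27313 + 1863.01632 + 1776.02085 + 1693.08771 + 1614.02723 + 15668.24547 = 24568.67070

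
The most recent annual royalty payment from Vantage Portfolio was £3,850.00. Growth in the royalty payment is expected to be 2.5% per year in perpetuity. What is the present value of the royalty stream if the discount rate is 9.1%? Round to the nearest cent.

D₁ = D₀ × (1 + g) = £3,850.00 × 1.025 = £3,946.2500
Growing perpetuity: P = D₁ / (r − g) = £3,946.2500 / (0.091 − 0.025) = £59,791.67

£59791.67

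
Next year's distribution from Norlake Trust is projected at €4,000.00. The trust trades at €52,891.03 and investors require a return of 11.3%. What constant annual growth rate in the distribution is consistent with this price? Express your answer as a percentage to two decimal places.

3.74%

P = D₁/(r−g) ⇒ g = r − D₁/P = 0.113 − €4,000.00/€52,891.03 = 0.037373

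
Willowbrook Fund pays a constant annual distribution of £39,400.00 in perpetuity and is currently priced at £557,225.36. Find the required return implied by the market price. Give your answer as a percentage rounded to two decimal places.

7.07%

P = C/r ⇒ r = C/P = £39,400.00/£557,225.36 = 0.070707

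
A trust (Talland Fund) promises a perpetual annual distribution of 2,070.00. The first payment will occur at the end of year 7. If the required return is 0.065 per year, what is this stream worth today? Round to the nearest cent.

Value at end of year 6: C / r = 2,070.00 / 0.065 = 31,846.1538
Discount to today: PV = 31,846.1538 / (1 + 0.065)^6 = 31,846.1538 / 1.459142 = 21,825.26

21825.26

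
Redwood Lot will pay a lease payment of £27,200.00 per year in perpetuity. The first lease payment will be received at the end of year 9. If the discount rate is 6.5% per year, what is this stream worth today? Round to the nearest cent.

Value at end of year 8: C / r = £27,200.00 / 0.065 = £418,461.5385
Discount to today: PV = £418,461.5385 / (1 + 0.065)^8 = £418,461.5385 / 1.654996 = £252,847.51

£252847.51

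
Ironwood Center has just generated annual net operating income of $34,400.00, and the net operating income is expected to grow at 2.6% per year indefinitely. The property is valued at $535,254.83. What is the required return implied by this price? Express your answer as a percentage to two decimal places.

D₁ = $34,400.00 × 1.026 = $35,294.4000
P = D₁/(r − g) ⇒ r = D₁/P + g = $35,294.4000/$535,254.83 + 0.026 = 0.065939 + 0.026 = 0.091939

9.19%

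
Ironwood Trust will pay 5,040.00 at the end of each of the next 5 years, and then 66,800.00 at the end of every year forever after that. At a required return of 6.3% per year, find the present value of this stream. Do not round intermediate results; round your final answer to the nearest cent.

PV of 5-year annuity: 5,040.00 × [1 − (1+0.063)^−5] / 0.063 = 21058.16337
Perpetuity value at year 5: 66,800.00 / 0.063 = 1060317.46032
PV of perpetuity: 1060317.46032 / (1+0.063)^5 = 781213.23156
Total PV = 21058.16337 + 781213.23156 = 802271.39492

802271.39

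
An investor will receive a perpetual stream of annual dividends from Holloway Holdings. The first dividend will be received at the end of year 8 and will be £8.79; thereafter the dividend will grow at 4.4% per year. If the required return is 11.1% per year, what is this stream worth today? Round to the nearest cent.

£62.79

Value at end of year 7: C₁ / (r − g) = £8.79 / (0.111 − 0.044) = £131.1940
Discount to today: PV = £131.1940 / (1 + 0.111)^7 = £131.1940 / 2.089288 = £62.79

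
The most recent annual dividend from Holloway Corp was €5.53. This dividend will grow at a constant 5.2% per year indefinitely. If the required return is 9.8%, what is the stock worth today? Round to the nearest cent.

D₁ = D₀ × (1 + g) = €5.53 × 1.052 = €5.8176
Growing perpetuity: P = D₁ / (r − g) = €5.8176 / (0.098 − 0.052) = €126.47

€126.47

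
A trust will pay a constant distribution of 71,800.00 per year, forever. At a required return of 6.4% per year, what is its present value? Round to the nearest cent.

Level perpetuity: PV = C / r = 71,800.00 / 0.064 = 1,121,875.00

1121875.00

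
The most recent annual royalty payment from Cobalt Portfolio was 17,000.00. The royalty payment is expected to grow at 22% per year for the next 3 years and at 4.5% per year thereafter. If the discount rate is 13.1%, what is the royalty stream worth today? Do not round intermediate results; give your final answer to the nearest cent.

318729.57

D_1 = 20740.00000
D_2 = 25302.80000
D_3 = 30869.41600
Terminal value at year 3: TV = D_3×(1+g_2)/(r−g_2) = 32258.53972/0.086 = 375099.29907
P_0 = D_1/(1+r)^1 + D_2/(1+r)^2 + D_3/(1+r)^3 + TV/(1+r)^3
    = 18337.75420 + 19780.77818 + 21337.35578 + 259273.68355 = 318729.57171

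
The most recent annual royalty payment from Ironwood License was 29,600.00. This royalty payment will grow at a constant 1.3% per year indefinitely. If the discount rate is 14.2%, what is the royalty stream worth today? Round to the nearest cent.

232440.31

D₁ = D₀ × (1 + g) = 29,600.00 × 1.013 = 29,984.8000
Growing perpetuity: P = D₁ / (r − g) = 29,984.8000 / (0.142 − 0.013) = 232,440.31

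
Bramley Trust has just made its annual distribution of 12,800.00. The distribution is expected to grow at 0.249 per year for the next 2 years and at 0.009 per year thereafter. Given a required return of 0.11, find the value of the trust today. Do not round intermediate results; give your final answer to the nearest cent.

D_1 = 15987.20000
D_2 = 19968.01280
Terminal value at year 2: TV = D_2×(1+g_2)/(r−g_2) = 20147.72492/0.101 = 199482.42490
P_0 = D_1/(1+r)^1 + D_2/(1+r)^2 + TV/(1+r)^2
    = 14402.88288 + 16206.48714 + 161904.41109 = 192513.78111

192513.78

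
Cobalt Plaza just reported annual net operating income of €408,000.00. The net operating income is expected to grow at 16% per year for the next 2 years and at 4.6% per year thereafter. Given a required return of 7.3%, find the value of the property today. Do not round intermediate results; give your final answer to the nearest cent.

D_1 = 473280.00000
D_2 = 549004.80000
Terminal value at year 2: TV = D_2×(1+g_2)/(r−g_2) = 574259.02080/0.027 = 21268852.62222
P_0 = D_1/(1+r)^1 + D_2/(1+r)^2 + TV/(1+r)^2
    = 441081.08108 + 476844.41198 + 18473305.73817 = 19391231.23123

€19391231.23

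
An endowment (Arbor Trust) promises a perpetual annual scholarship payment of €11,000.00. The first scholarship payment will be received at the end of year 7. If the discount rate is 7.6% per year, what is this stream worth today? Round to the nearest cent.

€93262.16

Value at end of year 6: C / r = €11,000.00 / 0.076 = €144,736.8421
Discount to today: PV = €144,736.8421 / (1 + 0.076)^6 = €144,736.8421 / 1.551935 = €93,262.16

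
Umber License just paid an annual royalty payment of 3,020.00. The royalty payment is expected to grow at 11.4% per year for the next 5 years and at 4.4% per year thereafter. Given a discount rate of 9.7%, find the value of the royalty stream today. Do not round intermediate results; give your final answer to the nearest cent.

80059.47

D_1 = 3364.28000
D_2 = 3747.80792
D_3 = 4175.05802
D_4 = 4651.01464
D_5 = 5181.23031
Terminal value at year 5: TV = D_5×(1+g_2)/(r−g_2) = 5409.20444/0.053 = 102060.46113
P_0 = D_1/(1+r)^1 + D_2/(1+r)^2 + D_3/(1+r)^3 + D_4/(1+r)^4 + D_5/(1+r)^5 + TV/(1+r)^5
    = 3066.80036 + 3114.32599 + 3162.58810 + 3211.59813 + 3261.36765 + 64242.78921 = 80059.46944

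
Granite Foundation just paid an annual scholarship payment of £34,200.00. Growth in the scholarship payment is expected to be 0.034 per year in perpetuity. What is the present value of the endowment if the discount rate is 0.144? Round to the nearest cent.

£321480.00

D₁ = D₀ × (1 + g) = £34,200.00 × 1.034 = £35,362.8000
Growing perpetuity: P = D₁ / (r − g) = £35,362.8000 / (0.144 − 0.034) = £321,480.00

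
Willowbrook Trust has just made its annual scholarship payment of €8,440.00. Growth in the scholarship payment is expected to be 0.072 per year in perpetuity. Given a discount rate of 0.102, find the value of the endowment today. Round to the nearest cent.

€301589.33

D₁ = D₀ × (1 + g) = €8,440.00 × 1.072 = €9,047.6800
Growing perpetuity: P = D₁ / (r − g) = €9,047.6800 / (0.102 − 0.072) = €301,589.33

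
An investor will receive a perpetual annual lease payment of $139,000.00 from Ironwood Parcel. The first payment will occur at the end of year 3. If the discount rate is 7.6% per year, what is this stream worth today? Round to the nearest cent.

Value at end of year 2: C / r = $139,000.00 / 0.076 = $1,828,947.3684
Discount to today: PV = $1,828,947.3684 / (1 + 0.076)^2 = $1,828,947.3684 / 1.157776 = $1,579,707.45

$1579707.45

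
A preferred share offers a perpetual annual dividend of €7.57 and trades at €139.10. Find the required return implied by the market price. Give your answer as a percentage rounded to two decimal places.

5.44%

P = C/r ⇒ r = C/P = €7.57/€139.10 = 0.054421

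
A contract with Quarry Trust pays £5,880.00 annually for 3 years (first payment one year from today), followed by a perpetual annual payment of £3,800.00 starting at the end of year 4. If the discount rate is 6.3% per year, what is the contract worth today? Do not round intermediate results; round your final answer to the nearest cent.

£65846.61

PV of 3-year annuity: £5,880.00 × [1 − (1+0.063)^−3] / 0.063 = 15630.47710
Perpetuity value at year 3: £3,800.00 / 0.063 = 60317.46032
PV of perpetuity: 60317.46032 / (1+0.063)^3 = 50216.13158
Total PV = 15630.47710 + 50216.13158 = 65846.60868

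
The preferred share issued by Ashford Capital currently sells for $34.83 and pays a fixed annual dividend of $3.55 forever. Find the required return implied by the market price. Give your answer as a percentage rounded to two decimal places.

10.19%

P = C/r ⇒ r = C/P = $3.55/$34.83 = 0.101924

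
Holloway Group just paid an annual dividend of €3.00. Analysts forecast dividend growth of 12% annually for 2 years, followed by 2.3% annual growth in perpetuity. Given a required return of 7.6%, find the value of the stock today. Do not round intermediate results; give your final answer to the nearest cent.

€69.11

D_1 = 3.36000
D_2 = 3.76320
Terminal value at year 2: TV = D_2×(1+g_2)/(r−g_2) = 3.84975/0.053 = 72.63686
P_0 = D_1/(1+r)^1 + D_2/(1+r)^2 + TV/(1+r)^2
    = 3.12268 + 3.25037 + 62.73827 = 69.11131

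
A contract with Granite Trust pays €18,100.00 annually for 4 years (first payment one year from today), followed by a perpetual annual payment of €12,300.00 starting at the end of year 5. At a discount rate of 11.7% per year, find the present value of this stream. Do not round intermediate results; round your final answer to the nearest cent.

€122856.72

PV of 4-year annuity: €18,100.00 × [1 − (1+0.117)^−4] / 0.117 = 55325.19593
Perpetuity value at year 4: €12,300.00 / 0.117 = 105128.20513
PV of perpetuity: 105128.20513 / (1+0.117)^4 = 67531.52502
Total PV = 55325.19593 + 67531.52502 = 122856.72095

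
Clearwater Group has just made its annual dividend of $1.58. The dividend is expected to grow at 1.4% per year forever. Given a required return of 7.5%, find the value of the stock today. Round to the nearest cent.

$26.26

D₁ = D₀ × (1 + g) = $1.58 × 1.014 = $1.6021
Growing perpetuity: P = D₁ / (r − g) = $1.6021 / (0.075 − 0.014) = $26.26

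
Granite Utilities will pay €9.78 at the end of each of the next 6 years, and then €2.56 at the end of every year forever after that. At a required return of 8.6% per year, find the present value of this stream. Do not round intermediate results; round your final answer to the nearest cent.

PV of 6-year annuity: €9.78 × [1 − (1+0.086)^−6] / 0.086 = 44.40047
Perpetuity value at year 6: €2.56 / 0.086 = 29.76744
PV of perpetuity: 29.76744 / (1+0.086)^6 = 18.14523
Total PV = 44.40047 + 18.14523 = 62.54570

€62.55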